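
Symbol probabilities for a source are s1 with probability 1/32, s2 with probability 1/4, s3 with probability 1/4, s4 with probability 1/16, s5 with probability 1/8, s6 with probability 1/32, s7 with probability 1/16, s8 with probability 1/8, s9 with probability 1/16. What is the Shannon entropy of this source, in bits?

Each probability is a power of 1/2, so log₂(1/p) is an integer.
H = Σ p·log₂(1/p) = 1/32·5 + 1/4·2 + 1/4·2 + 1/16·4 + 1/8·3 + 1/32·5 + 1/16·4 + 1/8·3 + 1/16·4 = 2.8125 bits.

2.8125 bits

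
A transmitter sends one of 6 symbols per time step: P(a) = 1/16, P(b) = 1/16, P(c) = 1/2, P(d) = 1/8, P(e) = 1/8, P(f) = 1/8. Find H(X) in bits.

Each probability is a power of 1/2, so log₂(1/p) is an integer.
H = Σ p·log₂(1/p) = 1/16·4 + 1/16·4 + 1/2·1 + 1/8·3 + 1/8·3 + 1/8·3 = 2.125 bits.

2.125 bits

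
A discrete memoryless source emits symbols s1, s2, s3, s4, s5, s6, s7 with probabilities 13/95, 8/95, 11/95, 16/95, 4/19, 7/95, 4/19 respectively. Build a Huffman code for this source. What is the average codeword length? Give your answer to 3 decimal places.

Repeatedly combine the two least-probable nodes; the expected code length is the sum of the merged weights.
merge 7/95 + 8/95 → 3/19
merge 11/95 + 13/95 → 24/95
merge 3/19 + 16/95 → 31/95
merge 4/19 + 4/19 → 8/19
merge 24/95 + 31/95 → 11/19
merge 8/19 + 11/19 → 1
L = 3/19 + 24/95 + 31/95 + 8/19 + 11/19 + 1 = 52/19 ≈ 2.737 bits/symbol.

2.737 bits/symbol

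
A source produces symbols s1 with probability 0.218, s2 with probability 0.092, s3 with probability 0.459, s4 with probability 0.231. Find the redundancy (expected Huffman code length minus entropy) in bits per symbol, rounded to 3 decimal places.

0.051 bits

Entropy H = −Σ p log₂ p ≈ 1.7998 bits.
Huffman merges: 23/250+109/500→31/100; 231/1000+31/100→541/1000; 459/1000+541/1000→1. L = 1851/1000 ≈ 1.8510.
L − H = 1.8510 − 1.7998 = 0.051 bits.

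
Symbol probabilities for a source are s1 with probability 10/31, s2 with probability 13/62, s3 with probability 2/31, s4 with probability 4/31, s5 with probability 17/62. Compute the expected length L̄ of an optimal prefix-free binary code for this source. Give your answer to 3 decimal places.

2.194 bits/symbol

Repeatedly combine the two least-probable nodes; the expected code length is the sum of the merged weights.
merge 2/31 + 4/31 → 6/31
merge 6/31 + 13/62 → 25/62
merge 17/62 + 10/31 → 37/62
merge 25/62 + 37/62 → 1
L = 6/31 + 25/62 + 37/62 + 1 = 68/31 ≈ 2.194 bits/symbol.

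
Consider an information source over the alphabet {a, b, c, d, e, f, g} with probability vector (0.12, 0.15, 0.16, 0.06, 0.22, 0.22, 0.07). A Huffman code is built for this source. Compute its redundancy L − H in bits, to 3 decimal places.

Entropy H = −Σ p log₂ p ≈ 2.6739 bits.
Huffman merges: 3/50+7/100→13/100; 3/25+13/100→1/4; 3/20+4/25→31/100; 11/50+11/50→11/25; 1/4+31/100→14/25; 11/25+14/25→1. L = 269/100 ≈ 2.6900.
L − H = 2.6900 − 2.6739 = 0.016 bits.

0.016 bits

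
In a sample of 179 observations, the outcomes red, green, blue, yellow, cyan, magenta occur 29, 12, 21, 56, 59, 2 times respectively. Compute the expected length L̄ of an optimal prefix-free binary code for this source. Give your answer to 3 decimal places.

Probabilities are the counts divided by 179.
Repeatedly combine the two least-probable nodes; the expected code length is the sum of the merged weights.
merge 2/179 + 12/179 → 14/179
merge 14/179 + 21/179 → 35/179
merge 29/179 + 35/179 → 64/179
merge 56/179 + 59/179 → 115/179
merge 64/179 + 115/179 → 1
L = 14/179 + 35/179 + 64/179 + 115/179 + 1 = 407/179 ≈ 2.274 bits/symbol.

2.274 bits/symbol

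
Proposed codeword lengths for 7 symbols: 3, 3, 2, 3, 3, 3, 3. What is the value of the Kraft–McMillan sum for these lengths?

1

With common denominator 2^3 = 8: Σ 2^(−ℓᵢ) = 1/8 + 1/8 + 2/8 + 1/8 + 1/8 + 1/8 + 1/8 = 8/8 = 1.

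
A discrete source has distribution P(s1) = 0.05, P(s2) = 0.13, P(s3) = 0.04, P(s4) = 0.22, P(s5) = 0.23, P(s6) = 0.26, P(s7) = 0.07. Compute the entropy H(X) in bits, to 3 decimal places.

2.527 bits

H = −Σ pᵢ log₂ pᵢ.
−0.05·log₂(0.05) = 0.2161
−0.13·log₂(0.13) = 0.3826
−0.04·log₂(0.04) = 0.1858
−0.22·log₂(0.22) = 0.4806
−0.23·log₂(0.23) = 0.4877
−0.26·log₂(0.26) = 0.5053
−0.07·log₂(0.07) = 0.2686
Sum ≈ 2.5266 → 2.527 bits.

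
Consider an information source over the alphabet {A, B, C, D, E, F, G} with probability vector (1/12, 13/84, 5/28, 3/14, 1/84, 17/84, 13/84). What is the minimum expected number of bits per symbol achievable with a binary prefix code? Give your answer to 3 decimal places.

2.679 bits/symbol

Repeatedly combine the two least-probable nodes; the expected code length is the sum of the merged weights.
merge 1/84 + 1/12 → 2/21
merge 2/21 + 13/84 → 1/4
merge 13/84 + 5/28 → 1/3
merge 17/84 + 3/14 → 5/12
merge 1/4 + 1/3 → 7/12
merge 5/12 + 7/12 → 1
L = 2/21 + 1/4 + 1/3 + 5/12 + 7/12 + 1 = 75/28 ≈ 2.679 bits/symbol.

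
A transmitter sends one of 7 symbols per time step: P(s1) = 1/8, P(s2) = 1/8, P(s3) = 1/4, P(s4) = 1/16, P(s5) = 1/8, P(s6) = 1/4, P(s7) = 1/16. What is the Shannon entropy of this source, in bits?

2.625 bits

Each probability is a power of 1/2, so log₂(1/p) is an integer.
H = Σ p·log₂(1/p) = 1/8·3 + 1/8·3 + 1/4·2 + 1/16·4 + 1/8·3 + 1/4·2 + 1/16·4 = 2.625 bits.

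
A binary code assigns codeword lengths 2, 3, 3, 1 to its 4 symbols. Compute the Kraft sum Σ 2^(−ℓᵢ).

1

With common denominator 2^3 = 8: Σ 2^(−ℓᵢ) = 2/8 + 1/8 + 1/8 + 4/8 = 8/8 = 1.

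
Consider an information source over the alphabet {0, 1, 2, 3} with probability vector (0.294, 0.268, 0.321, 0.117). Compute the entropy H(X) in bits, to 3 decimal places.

H = −Σ pᵢ log₂ pᵢ.
−0.294·log₂(0.294) = 0.5192
−0.268·log₂(0.268) = 0.5091
−0.321·log₂(0.321) = 0.5262
−0.117·log₂(0.117) = 0.3622
Sum ≈ 1.9168 → 1.917 bits.

1.917 bits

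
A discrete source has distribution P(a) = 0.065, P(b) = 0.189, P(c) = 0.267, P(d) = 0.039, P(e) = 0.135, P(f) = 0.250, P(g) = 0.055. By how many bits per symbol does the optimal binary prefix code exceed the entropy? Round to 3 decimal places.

Entropy H = −Σ p log₂ p ≈ 2.5219 bits.
Huffman merges: 39/1000+11/200→47/500; 13/200+47/500→159/1000; 27/200+159/1000→147/500; 189/1000+1/4→439/1000; 267/1000+147/500→561/1000; 439/1000+561/1000→1. L = 2547/1000 ≈ 2.5470.
L − H = 2.5470 − 2.5219 = 0.025 bits.

0.025 bits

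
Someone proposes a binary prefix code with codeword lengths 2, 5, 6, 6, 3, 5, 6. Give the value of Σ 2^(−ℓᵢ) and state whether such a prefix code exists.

0.484375; yes

With common denominator 2^6 = 64: Σ 2^(−ℓᵢ) = 16/64 + 2/64 + 1/64 + 1/64 + 8/64 + 2/64 + 1/64 = 31/64 = 0.484375.
Kraft's inequality requires Σ ≤ 1; here Σ = 0.484375 ≤ 1, so such a prefix code exists.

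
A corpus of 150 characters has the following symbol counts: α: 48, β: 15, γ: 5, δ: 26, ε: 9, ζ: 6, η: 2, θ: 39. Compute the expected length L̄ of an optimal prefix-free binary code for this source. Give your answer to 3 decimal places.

Probabilities are the counts divided by 150.
Repeatedly combine the two least-probable nodes; the expected code length is the sum of the merged weights.
merge 1/75 + 1/30 → 7/150
merge 1/25 + 7/150 → 13/150
merge 3/50 + 13/150 → 11/75
merge 1/10 + 11/75 → 37/150
merge 13/75 + 37/150 → 21/50
merge 13/50 + 8/25 → 29/50
merge 21/50 + 29/50 → 1
L = 7/150 + 13/150 + 11/75 + 37/150 + 21/50 + 29/50 + 1 = 379/150 ≈ 2.527 bits/symbol.

2.527 bits/symbol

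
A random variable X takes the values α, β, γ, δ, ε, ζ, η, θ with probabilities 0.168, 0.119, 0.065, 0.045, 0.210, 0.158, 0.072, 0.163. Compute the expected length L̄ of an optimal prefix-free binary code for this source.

Repeatedly combine the two least-probable nodes; the expected code length is the sum of the merged weights.
merge 9/200 + 13/200 → 11/100
merge 9/125 + 11/100 → 91/500
merge 119/1000 + 79/500 → 277/1000
merge 163/1000 + 21/125 → 331/1000
merge 91/500 + 21/100 → 49/125
merge 277/1000 + 331/1000 → 76/125
merge 49/125 + 76/125 → 1
L = 11/100 + 91/500 + 277/1000 + 331/1000 + 49/125 + 76/125 + 1 = 29/10 = 2.9 bits/symbol.

2.9 bits/symbol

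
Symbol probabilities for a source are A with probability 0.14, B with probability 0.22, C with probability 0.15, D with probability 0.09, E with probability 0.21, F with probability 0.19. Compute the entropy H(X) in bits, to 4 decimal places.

H = −Σ pᵢ log₂ pᵢ.
−0.14·log₂(0.14) = 0.3971
−0.22·log₂(0.22) = 0.4806
−0.15·log₂(0.15) = 0.4105
−0.09·log₂(0.09) = 0.3127
−0.21·log₂(0.21) = 0.4728
−0.19·log₂(0.19) = 0.4552
Sum ≈ 2.5289 → 2.5289 bits.

2.5289 bits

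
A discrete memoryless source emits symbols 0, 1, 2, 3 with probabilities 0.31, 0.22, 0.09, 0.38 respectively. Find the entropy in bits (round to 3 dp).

H = −Σ pᵢ log₂ pᵢ.
−0.31·log₂(0.31) = 0.5238
−0.22·log₂(0.22) = 0.4806
−0.09·log₂(0.09) = 0.3127
−0.38·log₂(0.38) = 0.5305
Sum ≈ 1.8475 → 1.847 bits.

1.847 bits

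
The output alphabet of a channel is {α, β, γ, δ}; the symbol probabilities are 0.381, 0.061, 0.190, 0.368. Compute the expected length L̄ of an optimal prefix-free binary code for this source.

1.87 bits/symbol

Repeatedly combine the two least-probable nodes; the expected code length is the sum of the merged weights.
merge 61/1000 + 19/100 → 251/1000
merge 251/1000 + 46/125 → 619/1000
merge 381/1000 + 619/1000 → 1
L = 251/1000 + 619/1000 + 1 = 187/100 = 1.87 bits/symbol.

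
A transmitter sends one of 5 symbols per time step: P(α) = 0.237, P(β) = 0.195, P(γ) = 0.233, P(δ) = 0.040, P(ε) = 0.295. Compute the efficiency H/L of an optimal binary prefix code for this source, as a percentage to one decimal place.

Entropy H = −Σ p log₂ p ≈ 2.1471 bits.
Huffman merges: 1/25+39/200→47/200; 233/1000+47/200→117/250; 237/1000+59/200→133/250; 117/250+133/250→1. L = 447/200 ≈ 2.2350.
Efficiency = H/L = 2.1471/2.2350 = 96.1%.

96.1%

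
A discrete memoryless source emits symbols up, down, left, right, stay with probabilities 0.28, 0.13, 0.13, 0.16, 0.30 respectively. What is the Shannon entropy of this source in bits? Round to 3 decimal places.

2.224 bits

H = −Σ pᵢ log₂ pᵢ.
−0.28·log₂(0.28) = 0.5142
−0.13·log₂(0.13) = 0.3826
−0.13·log₂(0.13) = 0.3826
−0.16·log₂(0.16) = 0.4230
−0.30·log₂(0.30) = 0.5211
Sum ≈ 2.2236 → 2.224 bits.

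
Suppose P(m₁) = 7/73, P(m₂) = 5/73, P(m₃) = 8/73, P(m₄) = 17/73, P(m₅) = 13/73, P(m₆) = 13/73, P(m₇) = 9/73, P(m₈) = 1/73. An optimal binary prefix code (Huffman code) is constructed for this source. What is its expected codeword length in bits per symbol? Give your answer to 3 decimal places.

Repeatedly combine the two least-probable nodes; the expected code length is the sum of the merged weights.
merge 1/73 + 5/73 → 6/73
merge 6/73 + 7/73 → 13/73
merge 8/73 + 9/73 → 17/73
merge 13/73 + 13/73 → 26/73
merge 13/73 + 17/73 → 30/73
merge 17/73 + 26/73 → 43/73
merge 30/73 + 43/73 → 1
L = 6/73 + 13/73 + 17/73 + 26/73 + 30/73 + 43/73 + 1 = 208/73 ≈ 2.849 bits/symbol.

2.849 bits/symbol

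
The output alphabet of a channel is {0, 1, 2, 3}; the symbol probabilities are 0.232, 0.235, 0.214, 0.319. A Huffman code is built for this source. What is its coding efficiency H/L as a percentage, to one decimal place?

99.1%

Entropy H = −Σ p log₂ p ≈ 1.9818 bits.
Huffman merges: 107/500+29/125→223/500; 47/200+319/1000→277/500; 223/500+277/500→1. L = 2 ≈ 2.0000.
Efficiency = H/L = 1.9818/2.0000 = 99.1%.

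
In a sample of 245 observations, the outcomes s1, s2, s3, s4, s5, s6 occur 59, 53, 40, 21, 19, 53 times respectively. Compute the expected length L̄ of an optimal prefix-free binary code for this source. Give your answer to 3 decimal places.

2.490 bits/symbol

Probabilities are the counts divided by 245.
Repeatedly combine the two least-probable nodes; the expected code length is the sum of the merged weights.
merge 19/245 + 3/35 → 8/49
merge 8/49 + 8/49 → 16/49
merge 53/245 + 53/245 → 106/245
merge 59/245 + 16/49 → 139/245
merge 106/245 + 139/245 → 1
L = 8/49 + 16/49 + 106/245 + 139/245 + 1 = 122/49 ≈ 2.490 bits/symbol.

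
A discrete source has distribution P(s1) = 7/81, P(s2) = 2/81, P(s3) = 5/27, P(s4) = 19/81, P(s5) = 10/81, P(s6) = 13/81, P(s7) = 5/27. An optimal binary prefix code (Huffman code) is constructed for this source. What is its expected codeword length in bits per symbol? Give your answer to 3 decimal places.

2.691 bits/symbol

Repeatedly combine the two least-probable nodes; the expected code length is the sum of the merged weights.
merge 2/81 + 7/81 → 1/9
merge 1/9 + 10/81 → 19/81
merge 13/81 + 5/27 → 28/81
merge 5/27 + 19/81 → 34/81
merge 19/81 + 28/81 → 47/81
merge 34/81 + 47/81 → 1
L = 1/9 + 19/81 + 28/81 + 34/81 + 47/81 + 1 = 218/81 ≈ 2.691 bits/symbol.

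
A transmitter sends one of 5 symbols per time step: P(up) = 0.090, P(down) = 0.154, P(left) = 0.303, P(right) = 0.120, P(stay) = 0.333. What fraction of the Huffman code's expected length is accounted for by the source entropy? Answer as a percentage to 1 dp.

Entropy H = −Σ p log₂ p ≈ 2.1456 bits.
Huffman merges: 9/100+3/25→21/100; 77/500+21/100→91/250; 303/1000+333/1000→159/250; 91/250+159/250→1. L = 221/100 ≈ 2.2100.
Efficiency = H/L = 2.1456/2.2100 = 97.1%.

97.1%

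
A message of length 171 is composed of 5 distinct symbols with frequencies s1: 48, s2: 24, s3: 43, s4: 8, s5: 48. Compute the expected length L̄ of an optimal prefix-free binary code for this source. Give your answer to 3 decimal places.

Probabilities are the counts divided by 171.
Repeatedly combine the two least-probable nodes; the expected code length is the sum of the merged weights.
merge 8/171 + 8/57 → 32/171
merge 32/171 + 43/171 → 25/57
merge 16/57 + 16/57 → 32/57
merge 25/57 + 32/57 → 1
L = 32/171 + 25/57 + 32/57 + 1 = 374/171 ≈ 2.187 bits/symbol.

2.187 bits/symbol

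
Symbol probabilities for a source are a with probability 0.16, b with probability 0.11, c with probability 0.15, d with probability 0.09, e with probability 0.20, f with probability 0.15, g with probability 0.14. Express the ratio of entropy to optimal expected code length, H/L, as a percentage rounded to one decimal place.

Entropy H = −Σ p log₂ p ≈ 2.7685 bits.
Huffman merges: 9/100+11/100→1/5; 7/50+3/20→29/100; 3/20+4/25→31/100; 1/5+1/5→2/5; 29/100+31/100→3/5; 2/5+3/5→1. L = 14/5 ≈ 2.8000.
Efficiency = H/L = 2.7685/2.8000 = 98.9%.

98.9%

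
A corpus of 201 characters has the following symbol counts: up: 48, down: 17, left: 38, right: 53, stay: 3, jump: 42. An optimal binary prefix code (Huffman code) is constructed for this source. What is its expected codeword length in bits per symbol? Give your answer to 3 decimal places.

2.388 bits/symbol

Probabilities are the counts divided by 201.
Repeatedly combine the two least-probable nodes; the expected code length is the sum of the merged weights.
merge 1/67 + 17/201 → 20/201
merge 20/201 + 38/201 → 58/201
merge 14/67 + 16/67 → 30/67
merge 53/201 + 58/201 → 37/67
merge 30/67 + 37/67 → 1
L = 20/201 + 58/201 + 30/67 + 37/67 + 1 = 160/67 ≈ 2.388 bits/symbol.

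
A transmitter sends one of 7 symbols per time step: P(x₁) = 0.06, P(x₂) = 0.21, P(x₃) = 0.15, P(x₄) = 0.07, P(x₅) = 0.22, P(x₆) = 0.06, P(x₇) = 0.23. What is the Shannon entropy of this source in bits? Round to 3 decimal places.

H = −Σ pᵢ log₂ pᵢ.
−0.06·log₂(0.06) = 0.2435
−0.21·log₂(0.21) = 0.4728
−0.15·log₂(0.15) = 0.4105
−0.07·log₂(0.07) = 0.2686
−0.22·log₂(0.22) = 0.4806
−0.06·log₂(0.06) = 0.2435
−0.23·log₂(0.23) = 0.4877
Sum ≈ 2.6072 → 2.607 bits.

2.607 bits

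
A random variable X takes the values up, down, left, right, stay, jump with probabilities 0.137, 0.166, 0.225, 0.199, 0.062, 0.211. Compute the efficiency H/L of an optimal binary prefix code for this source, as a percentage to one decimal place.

97.2%

Entropy H = −Σ p log₂ p ≈ 2.4930 bits.
Huffman merges: 31/500+137/1000→199/1000; 83/500+199/1000→73/200; 199/1000+211/1000→41/100; 9/40+73/200→59/100; 41/100+59/100→1. L = 641/250 ≈ 2.5640.
Efficiency = H/L = 2.4930/2.5640 = 97.2%.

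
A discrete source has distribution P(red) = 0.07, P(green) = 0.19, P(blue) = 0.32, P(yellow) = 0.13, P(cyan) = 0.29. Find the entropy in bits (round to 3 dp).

H = −Σ pᵢ log₂ pᵢ.
−0.07·log₂(0.07) = 0.2686
−0.19·log₂(0.19) = 0.4552
−0.32·log₂(0.32) = 0.5260
−0.13·log₂(0.13) = 0.3826
−0.29·log₂(0.29) = 0.5179
Sum ≈ 2.1504 → 2.150 bits.

2.150 bits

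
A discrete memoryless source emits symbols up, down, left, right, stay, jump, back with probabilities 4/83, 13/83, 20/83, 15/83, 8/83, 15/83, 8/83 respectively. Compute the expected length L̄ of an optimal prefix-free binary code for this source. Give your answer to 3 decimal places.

2.723 bits/symbol

Repeatedly combine the two least-probable nodes; the expected code length is the sum of the merged weights.
merge 4/83 + 8/83 → 12/83
merge 8/83 + 12/83 → 20/83
merge 13/83 + 15/83 → 28/83
merge 15/83 + 20/83 → 35/83
merge 20/83 + 28/83 → 48/83
merge 35/83 + 48/83 → 1
L = 12/83 + 20/83 + 28/83 + 35/83 + 48/83 + 1 = 226/83 ≈ 2.723 bits/symbol.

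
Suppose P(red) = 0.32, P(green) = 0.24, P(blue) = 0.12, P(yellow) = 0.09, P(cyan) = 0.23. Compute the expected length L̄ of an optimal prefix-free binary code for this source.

Repeatedly combine the two least-probable nodes; the expected code length is the sum of the merged weights.
merge 9/100 + 3/25 → 21/100
merge 21/100 + 23/100 → 11/25
merge 6/25 + 8/25 → 14/25
merge 11/25 + 14/25 → 1
L = 21/100 + 11/25 + 14/25 + 1 = 221/100 = 2.21 bits/symbol.

2.21 bits/symbol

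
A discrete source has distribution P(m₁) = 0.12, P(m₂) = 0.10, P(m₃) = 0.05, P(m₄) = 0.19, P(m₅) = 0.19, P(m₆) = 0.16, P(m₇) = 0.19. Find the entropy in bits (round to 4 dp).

H = −Σ pᵢ log₂ pᵢ.
−0.12·log₂(0.12) = 0.3671
−0.10·log₂(0.10) = 0.3322
−0.05·log₂(0.05) = 0.2161
−0.19·log₂(0.19) = 0.4552
−0.19·log₂(0.19) = 0.4552
−0.16·log₂(0.16) = 0.4230
−0.19·log₂(0.19) = 0.4552
Sum ≈ 2.7041 → 2.7041 bits.

2.7041 bits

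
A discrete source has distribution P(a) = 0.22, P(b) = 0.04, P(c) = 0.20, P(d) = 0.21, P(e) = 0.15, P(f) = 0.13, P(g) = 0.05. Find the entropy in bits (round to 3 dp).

2.613 bits

H = −Σ pᵢ log₂ pᵢ.
−0.22·log₂(0.22) = 0.4806
−0.04·log₂(0.04) = 0.1858
−0.20·log₂(0.20) = 0.4644
−0.21·log₂(0.21) = 0.4728
−0.15·log₂(0.15) = 0.4105
−0.13·log₂(0.13) = 0.3826
−0.05·log₂(0.05) = 0.2161
Sum ≈ 2.6128 → 2.613 bits.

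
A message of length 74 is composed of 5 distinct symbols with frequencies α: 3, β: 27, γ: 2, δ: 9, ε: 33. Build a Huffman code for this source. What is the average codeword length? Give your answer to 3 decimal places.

1.811 bits/symbol

Probabilities are the counts divided by 74.
Repeatedly combine the two least-probable nodes; the expected code length is the sum of the merged weights.
merge 1/37 + 3/74 → 5/74
merge 5/74 + 9/74 → 7/37
merge 7/37 + 27/74 → 41/74
merge 33/74 + 41/74 → 1
L = 5/74 + 7/37 + 41/74 + 1 = 67/37 ≈ 1.811 bits/symbol.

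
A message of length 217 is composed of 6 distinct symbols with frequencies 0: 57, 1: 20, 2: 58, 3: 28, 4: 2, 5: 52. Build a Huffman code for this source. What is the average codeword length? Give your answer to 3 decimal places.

2.332 bits/symbol

Probabilities are the counts divided by 217.
Repeatedly combine the two least-probable nodes; the expected code length is the sum of the merged weights.
merge 2/217 + 20/217 → 22/217
merge 22/217 + 4/31 → 50/217
merge 50/217 + 52/217 → 102/217
merge 57/217 + 58/217 → 115/217
merge 102/217 + 115/217 → 1
L = 22/217 + 50/217 + 102/217 + 115/217 + 1 = 506/217 ≈ 2.332 bits/symbol.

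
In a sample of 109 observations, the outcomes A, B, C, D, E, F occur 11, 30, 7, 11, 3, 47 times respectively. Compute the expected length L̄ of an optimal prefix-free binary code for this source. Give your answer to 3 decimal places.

Probabilities are the counts divided by 109.
Repeatedly combine the two least-probable nodes; the expected code length is the sum of the merged weights.
merge 3/109 + 7/109 → 10/109
merge 10/109 + 11/109 → 21/109
merge 11/109 + 21/109 → 32/109
merge 30/109 + 32/109 → 62/109
merge 47/109 + 62/109 → 1
L = 10/109 + 21/109 + 32/109 + 62/109 + 1 = 234/109 ≈ 2.147 bits/symbol.

2.147 bits/symbol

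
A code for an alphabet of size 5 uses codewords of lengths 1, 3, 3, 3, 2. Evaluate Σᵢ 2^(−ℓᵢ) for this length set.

With common denominator 2^3 = 8: Σ 2^(−ℓᵢ) = 4/8 + 1/8 + 1/8 + 1/8 + 2/8 = 9/8 = 1.125.

1.125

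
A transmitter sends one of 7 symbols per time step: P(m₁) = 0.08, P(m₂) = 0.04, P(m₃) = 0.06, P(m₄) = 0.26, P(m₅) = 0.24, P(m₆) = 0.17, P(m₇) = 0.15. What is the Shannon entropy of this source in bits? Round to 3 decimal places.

2.565 bits

H = −Σ pᵢ log₂ pᵢ.
−0.08·log₂(0.08) = 0.2915
−0.04·log₂(0.04) = 0.1858
−0.06·log₂(0.06) = 0.2435
−0.26·log₂(0.26) = 0.5053
−0.24·log₂(0.24) = 0.4941
−0.17·log₂(0.17) = 0.4346
−0.15·log₂(0.15) = 0.4105
Sum ≈ 2.5654 → 2.565 bits.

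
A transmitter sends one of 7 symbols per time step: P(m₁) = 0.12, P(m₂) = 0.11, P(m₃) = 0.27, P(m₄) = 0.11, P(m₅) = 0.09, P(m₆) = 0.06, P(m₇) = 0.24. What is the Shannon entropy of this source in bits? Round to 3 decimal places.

H = −Σ pᵢ log₂ pᵢ.
−0.12·log₂(0.12) = 0.3671
−0.11·log₂(0.11) = 0.3503
−0.27·log₂(0.27) = 0.5100
−0.11·log₂(0.11) = 0.3503
−0.09·log₂(0.09) = 0.3127
−0.06·log₂(0.06) = 0.2435
−0.24·log₂(0.24) = 0.4941
Sum ≈ 2.6280 → 2.628 bits.

2.628 bits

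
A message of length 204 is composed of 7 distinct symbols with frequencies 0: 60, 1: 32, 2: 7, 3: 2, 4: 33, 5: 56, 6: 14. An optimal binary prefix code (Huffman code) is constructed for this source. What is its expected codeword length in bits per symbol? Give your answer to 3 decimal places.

2.426 bits/symbol

Probabilities are the counts divided by 204.
Repeatedly combine the two least-probable nodes; the expected code length is the sum of the merged weights.
merge 1/102 + 7/204 → 3/68
merge 3/68 + 7/102 → 23/204
merge 23/204 + 8/51 → 55/204
merge 11/68 + 55/204 → 22/51
merge 14/51 + 5/17 → 29/51
merge 22/51 + 29/51 → 1
L = 3/68 + 23/204 + 55/204 + 22/51 + 29/51 + 1 = 165/68 ≈ 2.426 bits/symbol.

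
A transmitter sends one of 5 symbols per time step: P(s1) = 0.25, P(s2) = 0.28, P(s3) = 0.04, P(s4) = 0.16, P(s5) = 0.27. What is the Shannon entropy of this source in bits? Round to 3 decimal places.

H = −Σ pᵢ log₂ pᵢ.
−0.25·log₂(0.25) = 0.5000
−0.28·log₂(0.28) = 0.5142
−0.04·log₂(0.04) = 0.1858
−0.16·log₂(0.16) = 0.4230
−0.27·log₂(0.27) = 0.5100
Sum ≈ 2.1330 → 2.133 bits.

2.133 bits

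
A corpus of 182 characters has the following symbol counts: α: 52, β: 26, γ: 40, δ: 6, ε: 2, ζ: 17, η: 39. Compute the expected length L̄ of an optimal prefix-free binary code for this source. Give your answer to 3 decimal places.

Probabilities are the counts divided by 182.
Repeatedly combine the two least-probable nodes; the expected code length is the sum of the merged weights.
merge 1/91 + 3/91 → 4/91
merge 4/91 + 17/182 → 25/182
merge 25/182 + 1/7 → 51/182
merge 3/14 + 20/91 → 79/182
merge 51/182 + 2/7 → 103/182
merge 79/182 + 103/182 → 1
L = 4/91 + 25/182 + 51/182 + 79/182 + 103/182 + 1 = 32/13 ≈ 2.462 bits/symbol.

2.462 bits/symbol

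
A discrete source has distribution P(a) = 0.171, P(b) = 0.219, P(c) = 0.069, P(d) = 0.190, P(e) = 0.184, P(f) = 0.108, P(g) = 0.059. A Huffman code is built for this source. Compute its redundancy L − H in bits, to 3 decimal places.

Entropy H = −Σ p log₂ p ≈ 2.6740 bits.
Huffman merges: 59/1000+69/1000→16/125; 27/250+16/125→59/250; 171/1000+23/125→71/200; 19/100+219/1000→409/1000; 59/250+71/200→591/1000; 409/1000+591/1000→1. L = 2719/1000 ≈ 2.7190.
L − H = 2.7190 − 2.6740 = 0.045 bits.

0.045 bits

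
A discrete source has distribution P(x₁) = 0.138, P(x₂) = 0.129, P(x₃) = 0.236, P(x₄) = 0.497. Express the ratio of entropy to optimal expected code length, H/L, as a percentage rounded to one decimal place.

Entropy H = −Σ p log₂ p ≈ 1.7684 bits.
Huffman merges: 129/1000+69/500→267/1000; 59/250+267/1000→503/1000; 497/1000+503/1000→1. L = 177/100 ≈ 1.7700.
Efficiency = H/L = 1.7684/1.7700 = 99.9%.

99.9%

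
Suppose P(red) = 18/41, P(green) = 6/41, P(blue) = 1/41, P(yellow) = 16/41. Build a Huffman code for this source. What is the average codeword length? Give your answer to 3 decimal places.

Repeatedly combine the two least-probable nodes; the expected code length is the sum of the merged weights.
merge 1/41 + 6/41 → 7/41
merge 7/41 + 16/41 → 23/41
merge 18/41 + 23/41 → 1
L = 7/41 + 23/41 + 1 = 71/41 ≈ 1.732 bits/symbol.

1.732 bits/symbol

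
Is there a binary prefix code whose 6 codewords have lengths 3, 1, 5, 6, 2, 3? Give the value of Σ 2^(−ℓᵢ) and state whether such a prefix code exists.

1.046875; no

With common denominator 2^6 = 64: Σ 2^(−ℓᵢ) = 8/64 + 32/64 + 2/64 + 1/64 + 16/64 + 8/64 = 67/64 = 1.046875.
Kraft's inequality requires Σ ≤ 1; here Σ = 1.046875 > 1, so no such prefix code exists.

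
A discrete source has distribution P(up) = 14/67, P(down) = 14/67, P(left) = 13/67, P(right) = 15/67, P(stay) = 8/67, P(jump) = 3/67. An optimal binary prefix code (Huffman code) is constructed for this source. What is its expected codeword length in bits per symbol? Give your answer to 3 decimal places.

Repeatedly combine the two least-probable nodes; the expected code length is the sum of the merged weights.
merge 3/67 + 8/67 → 11/67
merge 11/67 + 13/67 → 24/67
merge 14/67 + 14/67 → 28/67
merge 15/67 + 24/67 → 39/67
merge 28/67 + 39/67 → 1
L = 11/67 + 24/67 + 28/67 + 39/67 + 1 = 169/67 ≈ 2.522 bits/symbol.

2.522 bits/symbol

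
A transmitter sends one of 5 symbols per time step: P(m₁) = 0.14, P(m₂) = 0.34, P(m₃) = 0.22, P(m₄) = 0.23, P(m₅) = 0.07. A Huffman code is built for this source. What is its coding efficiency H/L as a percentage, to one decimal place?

97.9%

Entropy H = −Σ p log₂ p ≈ 2.1631 bits.
Huffman merges: 7/100+7/50→21/100; 21/100+11/50→43/100; 23/100+17/50→57/100; 43/100+57/100→1. L = 221/100 ≈ 2.2100.
Efficiency = H/L = 2.1631/2.2100 = 97.9%.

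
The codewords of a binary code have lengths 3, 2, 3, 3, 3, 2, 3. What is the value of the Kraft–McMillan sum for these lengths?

With common denominator 2^3 = 8: Σ 2^(−ℓᵢ) = 1/8 + 2/8 + 1/8 + 1/8 + 1/8 + 2/8 + 1/8 = 9/8 = 1.125.

1.125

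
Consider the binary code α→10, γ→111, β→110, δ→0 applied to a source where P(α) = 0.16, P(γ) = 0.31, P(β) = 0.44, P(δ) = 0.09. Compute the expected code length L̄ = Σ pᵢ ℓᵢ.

L̄ = Σ pᵢ·ℓᵢ = 0.16·2 + 0.31·3 + 0.44·3 + 0.09·1 = 2.66 bits/symbol.

2.66 bits/symbol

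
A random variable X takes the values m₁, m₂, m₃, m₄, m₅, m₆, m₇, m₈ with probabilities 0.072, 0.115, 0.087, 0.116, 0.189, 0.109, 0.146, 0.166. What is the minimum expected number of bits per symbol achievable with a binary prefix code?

Repeatedly combine the two least-probable nodes; the expected code length is the sum of the merged weights.
merge 9/125 + 87/1000 → 159/1000
merge 109/1000 + 23/200 → 28/125
merge 29/250 + 73/500 → 131/500
merge 159/1000 + 83/500 → 13/40
merge 189/1000 + 28/125 → 413/1000
merge 131/500 + 13/40 → 587/1000
merge 413/1000 + 587/1000 → 1
L = 159/1000 + 28/125 + 131/500 + 13/40 + 413/1000 + 587/1000 + 1 = 297/100 = 2.97 bits/symbol.

2.97 bits/symbol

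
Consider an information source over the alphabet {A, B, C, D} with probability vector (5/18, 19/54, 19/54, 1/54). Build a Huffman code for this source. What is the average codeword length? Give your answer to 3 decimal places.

Repeatedly combine the two least-probable nodes; the expected code length is the sum of the merged weights.
merge 1/54 + 5/18 → 8/27
merge 8/27 + 19/54 → 35/54
merge 19/54 + 35/54 → 1
L = 8/27 + 35/54 + 1 = 35/18 ≈ 1.944 bits/symbol.

1.944 bits/symbol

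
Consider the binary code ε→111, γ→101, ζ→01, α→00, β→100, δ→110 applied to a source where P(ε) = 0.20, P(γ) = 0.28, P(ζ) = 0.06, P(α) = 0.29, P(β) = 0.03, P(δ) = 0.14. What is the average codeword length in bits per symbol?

2.65 bits/symbol

L̄ = Σ pᵢ·ℓᵢ = 0.20·3 + 0.28·3 + 0.06·2 + 0.29·2 + 0.03·3 + 0.14·3 = 2.65 bits/symbol.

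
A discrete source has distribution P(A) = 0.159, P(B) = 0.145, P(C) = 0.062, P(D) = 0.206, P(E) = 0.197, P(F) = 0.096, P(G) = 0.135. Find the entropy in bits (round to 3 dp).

2.720 bits

H = −Σ pᵢ log₂ pᵢ.
−0.159·log₂(0.159) = 0.4218
−0.145·log₂(0.145) = 0.4040
−0.062·log₂(0.062) = 0.2487
−0.206·log₂(0.206) = 0.4695
−0.197·log₂(0.197) = 0.4617
−0.096·log₂(0.096) = 0.3246
−0.135·log₂(0.135) = 0.3900
Sum ≈ 2.7203 → 2.720 bits.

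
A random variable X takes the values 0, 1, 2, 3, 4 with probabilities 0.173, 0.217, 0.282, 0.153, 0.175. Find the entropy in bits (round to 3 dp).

H = −Σ pᵢ log₂ pᵢ.
−0.173·log₂(0.173) = 0.4379
−0.217·log₂(0.217) = 0.4783
−0.282·log₂(0.282) = 0.5150
−0.153·log₂(0.153) = 0.4144
−0.175·log₂(0.175) = 0.4401
Sum ≈ 2.2856 → 2.286 bits.

2.286 bits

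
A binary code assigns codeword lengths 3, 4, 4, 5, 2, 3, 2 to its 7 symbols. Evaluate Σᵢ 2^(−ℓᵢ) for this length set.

With common denominator 2^5 = 32: Σ 2^(−ℓᵢ) = 4/32 + 2/32 + 2/32 + 1/32 + 8/32 + 4/32 + 8/32 = 29/32 = 0.90625.

0.90625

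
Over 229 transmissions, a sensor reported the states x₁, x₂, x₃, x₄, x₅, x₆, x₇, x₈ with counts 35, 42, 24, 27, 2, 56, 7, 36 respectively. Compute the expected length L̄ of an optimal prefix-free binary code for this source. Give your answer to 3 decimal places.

2.755 bits/symbol

Probabilities are the counts divided by 229.
Repeatedly combine the two least-probable nodes; the expected code length is the sum of the merged weights.
merge 2/229 + 7/229 → 9/229
merge 9/229 + 24/229 → 33/229
merge 27/229 + 33/229 → 60/229
merge 35/229 + 36/229 → 71/229
merge 42/229 + 56/229 → 98/229
merge 60/229 + 71/229 → 131/229
merge 98/229 + 131/229 → 1
L = 9/229 + 33/229 + 60/229 + 71/229 + 98/229 + 131/229 + 1 = 631/229 ≈ 2.755 bits/symbol.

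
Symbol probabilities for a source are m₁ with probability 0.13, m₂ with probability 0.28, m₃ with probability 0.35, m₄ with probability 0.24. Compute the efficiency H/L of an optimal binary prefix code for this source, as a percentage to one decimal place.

96.1%

Entropy H = −Σ p log₂ p ≈ 1.9211 bits.
Huffman merges: 13/100+6/25→37/100; 7/25+7/20→63/100; 37/100+63/100→1. L = 2 ≈ 2.0000.
Efficiency = H/L = 1.9211/2.0000 = 96.1%.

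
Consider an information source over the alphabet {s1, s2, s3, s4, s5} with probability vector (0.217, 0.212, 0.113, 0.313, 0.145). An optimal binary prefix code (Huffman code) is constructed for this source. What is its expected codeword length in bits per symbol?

2.258 bits/symbol

Repeatedly combine the two least-probable nodes; the expected code length is the sum of the merged weights.
merge 113/1000 + 29/200 → 129/500
merge 53/250 + 217/1000 → 429/1000
merge 129/500 + 313/1000 → 571/1000
merge 429/1000 + 571/1000 → 1
L = 129/500 + 429/1000 + 571/1000 + 1 = 1129/500 = 2.258 bits/symbol.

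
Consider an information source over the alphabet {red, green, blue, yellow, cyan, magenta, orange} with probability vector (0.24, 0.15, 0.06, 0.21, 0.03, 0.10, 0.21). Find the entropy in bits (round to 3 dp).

2.578 bits

H = −Σ pᵢ log₂ pᵢ.
−0.24·log₂(0.24) = 0.4941
−0.15·log₂(0.15) = 0.4105
−0.06·log₂(0.06) = 0.2435
−0.21·log₂(0.21) = 0.4728
−0.03·log₂(0.03) = 0.1518
−0.10·log₂(0.10) = 0.3322
−0.21·log₂(0.21) = 0.4728
Sum ≈ 2.5778 → 2.578 bits.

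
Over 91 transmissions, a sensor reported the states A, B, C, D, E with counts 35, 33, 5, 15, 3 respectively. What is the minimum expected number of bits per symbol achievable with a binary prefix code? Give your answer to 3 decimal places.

1.956 bits/symbol

Probabilities are the counts divided by 91.
Repeatedly combine the two least-probable nodes; the expected code length is the sum of the merged weights.
merge 3/91 + 5/91 → 8/91
merge 8/91 + 15/91 → 23/91
merge 23/91 + 33/91 → 8/13
merge 5/13 + 8/13 → 1
L = 8/91 + 23/91 + 8/13 + 1 = 178/91 ≈ 1.956 bits/symbol.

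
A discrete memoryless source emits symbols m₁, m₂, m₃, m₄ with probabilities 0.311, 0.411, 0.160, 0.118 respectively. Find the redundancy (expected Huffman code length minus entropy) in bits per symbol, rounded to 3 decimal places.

Entropy H = −Σ p log₂ p ≈ 1.8381 bits.
Huffman merges: 59/500+4/25→139/500; 139/500+311/1000→589/1000; 411/1000+589/1000→1. L = 1867/1000 ≈ 1.8670.
L − H = 1.8670 − 1.8381 = 0.029 bits.

0.029 bits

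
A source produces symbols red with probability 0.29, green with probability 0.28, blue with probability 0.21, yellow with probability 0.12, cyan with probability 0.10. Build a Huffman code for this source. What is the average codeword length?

2.22 bits/symbol

Repeatedly combine the two least-probable nodes; the expected code length is the sum of the merged weights.
merge 1/10 + 3/25 → 11/50
merge 21/100 + 11/50 → 43/100
merge 7/25 + 29/100 → 57/100
merge 43/100 + 57/100 → 1
L = 11/50 + 43/100 + 57/100 + 1 = 111/50 = 2.22 bits/symbol.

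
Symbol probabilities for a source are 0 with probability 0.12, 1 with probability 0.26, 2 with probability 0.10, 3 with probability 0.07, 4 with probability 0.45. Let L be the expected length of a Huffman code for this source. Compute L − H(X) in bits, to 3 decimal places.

0.018 bits

Entropy H = −Σ p log₂ p ≈ 1.9915 bits.
Huffman merges: 7/100+1/10→17/100; 3/25+17/100→29/100; 13/50+29/100→11/20; 9/20+11/20→1. L = 201/100 ≈ 2.0100.
L − H = 2.0100 − 1.9915 = 0.018 bits.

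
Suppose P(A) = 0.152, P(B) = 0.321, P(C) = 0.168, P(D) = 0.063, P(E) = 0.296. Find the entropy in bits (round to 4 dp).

2.1428 bits

H = −Σ pᵢ log₂ pᵢ.
−0.152·log₂(0.152) = 0.4131
−0.321·log₂(0.321) = 0.5262
−0.168·log₂(0.168) = 0.4323
−0.063·log₂(0.063) = 0.2513
−0.296·log₂(0.296) = 0.5199
Sum ≈ 2.1428 → 2.1428 bits.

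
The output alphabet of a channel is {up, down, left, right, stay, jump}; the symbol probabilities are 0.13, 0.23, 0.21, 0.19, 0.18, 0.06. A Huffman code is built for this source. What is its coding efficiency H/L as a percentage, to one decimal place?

97.2%

Entropy H = −Σ p log₂ p ≈ 2.4872 bits.
Huffman merges: 3/50+13/100→19/100; 9/50+19/100→37/100; 19/100+21/100→2/5; 23/100+37/100→3/5; 2/5+3/5→1. L = 64/25 ≈ 2.5600.
Efficiency = H/L = 2.4872/2.5600 = 97.2%.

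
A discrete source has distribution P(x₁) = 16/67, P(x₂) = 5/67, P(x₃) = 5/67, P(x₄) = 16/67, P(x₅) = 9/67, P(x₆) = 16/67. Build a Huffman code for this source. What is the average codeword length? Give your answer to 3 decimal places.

2.433 bits/symbol

Repeatedly combine the two least-probable nodes; the expected code length is the sum of the merged weights.
merge 5/67 + 5/67 → 10/67
merge 9/67 + 10/67 → 19/67
merge 16/67 + 16/67 → 32/67
merge 16/67 + 19/67 → 35/67
merge 32/67 + 35/67 → 1
L = 10/67 + 19/67 + 32/67 + 35/67 + 1 = 163/67 ≈ 2.433 bits/symbol.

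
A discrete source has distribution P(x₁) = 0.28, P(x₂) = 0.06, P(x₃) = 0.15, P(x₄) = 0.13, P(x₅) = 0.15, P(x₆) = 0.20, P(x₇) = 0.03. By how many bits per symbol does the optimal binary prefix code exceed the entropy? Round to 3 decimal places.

Entropy H = −Σ p log₂ p ≈ 2.5776 bits.
Huffman merges: 3/100+3/50→9/100; 9/100+13/100→11/50; 3/20+3/20→3/10; 1/5+11/50→21/50; 7/25+3/10→29/50; 21/50+29/50→1. L = 261/100 ≈ 2.6100.
L − H = 2.6100 − 2.5776 = 0.032 bits.

0.032 bits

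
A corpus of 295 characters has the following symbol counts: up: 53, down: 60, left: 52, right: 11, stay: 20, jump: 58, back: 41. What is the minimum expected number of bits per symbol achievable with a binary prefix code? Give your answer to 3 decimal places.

Probabilities are the counts divided by 295.
Repeatedly combine the two least-probable nodes; the expected code length is the sum of the merged weights.
merge 11/295 + 4/59 → 31/295
merge 31/295 + 41/295 → 72/295
merge 52/295 + 53/295 → 21/59
merge 58/295 + 12/59 → 2/5
merge 72/295 + 21/59 → 3/5
merge 2/5 + 3/5 → 1
L = 31/295 + 72/295 + 21/59 + 2/5 + 3/5 + 1 = 798/295 ≈ 2.705 bits/symbol.

2.705 bits/symbol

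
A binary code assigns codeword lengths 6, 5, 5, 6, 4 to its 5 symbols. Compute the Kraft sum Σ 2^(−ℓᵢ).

With common denominator 2^6 = 64: Σ 2^(−ℓᵢ) = 1/64 + 2/64 + 2/64 + 1/64 + 4/64 = 10/64 = 0.15625.

0.15625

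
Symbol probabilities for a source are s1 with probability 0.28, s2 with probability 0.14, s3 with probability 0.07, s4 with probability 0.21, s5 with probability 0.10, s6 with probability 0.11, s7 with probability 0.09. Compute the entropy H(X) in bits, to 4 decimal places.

H = −Σ pᵢ log₂ pᵢ.
−0.28·log₂(0.28) = 0.5142
−0.14·log₂(0.14) = 0.3971
−0.07·log₂(0.07) = 0.2686
−0.21·log₂(0.21) = 0.4728
−0.10·log₂(0.10) = 0.3322
−0.11·log₂(0.11) = 0.3503
−0.09·log₂(0.09) = 0.3127
Sum ≈ 2.6478 → 2.6478 bits.

2.6478 bits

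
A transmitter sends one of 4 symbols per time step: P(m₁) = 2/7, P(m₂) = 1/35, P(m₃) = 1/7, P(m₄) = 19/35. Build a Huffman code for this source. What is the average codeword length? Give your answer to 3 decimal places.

Repeatedly combine the two least-probable nodes; the expected code length is the sum of the merged weights.
merge 1/35 + 1/7 → 6/35
merge 6/35 + 2/7 → 16/35
merge 16/35 + 19/35 → 1
L = 6/35 + 16/35 + 1 = 57/35 ≈ 1.629 bits/symbol.

1.629 bits/symbol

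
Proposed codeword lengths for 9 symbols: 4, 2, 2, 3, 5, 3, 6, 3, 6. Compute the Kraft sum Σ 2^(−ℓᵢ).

With common denominator 2^6 = 64: Σ 2^(−ℓᵢ) = 4/64 + 16/64 + 16/64 + 8/64 + 2/64 + 8/64 + 1/64 + 8/64 + 1/64 = 64/64 = 1.

1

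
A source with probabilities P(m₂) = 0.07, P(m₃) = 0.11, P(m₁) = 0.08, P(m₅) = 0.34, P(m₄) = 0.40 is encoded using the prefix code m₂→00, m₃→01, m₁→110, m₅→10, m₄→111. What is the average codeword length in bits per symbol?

L̄ = Σ pᵢ·ℓᵢ = 0.07·2 + 0.11·2 + 0.08·3 + 0.34·2 + 0.40·3 = 2.48 bits/symbol.

2.48 bits/symbol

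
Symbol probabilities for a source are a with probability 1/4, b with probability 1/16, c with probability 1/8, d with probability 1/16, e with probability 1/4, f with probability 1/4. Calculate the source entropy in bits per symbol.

Each probability is a power of 1/2, so log₂(1/p) is an integer.
H = Σ p·log₂(1/p) = 1/4·2 + 1/16·4 + 1/8·3 + 1/16·4 + 1/4·2 + 1/4·2 = 2.375 bits.

2.375 bits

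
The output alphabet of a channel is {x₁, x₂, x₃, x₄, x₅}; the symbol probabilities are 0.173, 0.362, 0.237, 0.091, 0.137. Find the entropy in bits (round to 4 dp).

2.1684 bits

H = −Σ pᵢ log₂ pᵢ.
−0.173·log₂(0.173) = 0.4379
−0.362·log₂(0.362) = 0.5307
−0.237·log₂(0.237) = 0.4923
−0.091·log₂(0.091) = 0.3147
−0.137·log₂(0.137) = 0.3929
Sum ≈ 2.1684 → 2.1684 bits.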